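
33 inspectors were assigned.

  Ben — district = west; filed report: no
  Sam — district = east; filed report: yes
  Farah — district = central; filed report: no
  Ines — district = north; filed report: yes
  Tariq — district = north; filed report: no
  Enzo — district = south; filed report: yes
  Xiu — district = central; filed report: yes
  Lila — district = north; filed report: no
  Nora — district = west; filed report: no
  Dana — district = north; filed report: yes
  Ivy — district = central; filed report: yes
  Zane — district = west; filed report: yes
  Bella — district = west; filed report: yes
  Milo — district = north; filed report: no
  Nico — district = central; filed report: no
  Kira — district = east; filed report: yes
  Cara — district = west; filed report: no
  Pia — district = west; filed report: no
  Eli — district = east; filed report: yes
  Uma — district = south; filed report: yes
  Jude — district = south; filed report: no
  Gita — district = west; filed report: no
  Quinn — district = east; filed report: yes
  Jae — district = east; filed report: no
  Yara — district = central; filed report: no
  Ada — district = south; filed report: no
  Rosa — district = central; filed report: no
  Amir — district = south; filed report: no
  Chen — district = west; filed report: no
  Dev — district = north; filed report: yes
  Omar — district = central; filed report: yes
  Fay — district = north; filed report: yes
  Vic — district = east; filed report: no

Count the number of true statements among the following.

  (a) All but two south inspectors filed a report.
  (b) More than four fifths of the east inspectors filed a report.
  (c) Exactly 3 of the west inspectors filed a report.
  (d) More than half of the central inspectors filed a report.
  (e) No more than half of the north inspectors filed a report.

(a) south: |A| = 5, |A ∩ B| = 2; needs |A ∖ B| = 2 — false.
(b) east: |A| = 6, |A ∩ B| = 4; needs |A ∩ B| / |A| > 4/5 — false.
(c) west: |A| = 8, |A ∩ B| = 2; needs |A ∩ B| = 3 — false.
(d) central: |A| = 7, |A ∩ B| = 3; needs |A ∩ B| > |A ∖ B| — false.
(e) north: |A| = 7, |A ∩ B| = 4; needs |A ∩ B| ≤ |A ∖ B| — false.

0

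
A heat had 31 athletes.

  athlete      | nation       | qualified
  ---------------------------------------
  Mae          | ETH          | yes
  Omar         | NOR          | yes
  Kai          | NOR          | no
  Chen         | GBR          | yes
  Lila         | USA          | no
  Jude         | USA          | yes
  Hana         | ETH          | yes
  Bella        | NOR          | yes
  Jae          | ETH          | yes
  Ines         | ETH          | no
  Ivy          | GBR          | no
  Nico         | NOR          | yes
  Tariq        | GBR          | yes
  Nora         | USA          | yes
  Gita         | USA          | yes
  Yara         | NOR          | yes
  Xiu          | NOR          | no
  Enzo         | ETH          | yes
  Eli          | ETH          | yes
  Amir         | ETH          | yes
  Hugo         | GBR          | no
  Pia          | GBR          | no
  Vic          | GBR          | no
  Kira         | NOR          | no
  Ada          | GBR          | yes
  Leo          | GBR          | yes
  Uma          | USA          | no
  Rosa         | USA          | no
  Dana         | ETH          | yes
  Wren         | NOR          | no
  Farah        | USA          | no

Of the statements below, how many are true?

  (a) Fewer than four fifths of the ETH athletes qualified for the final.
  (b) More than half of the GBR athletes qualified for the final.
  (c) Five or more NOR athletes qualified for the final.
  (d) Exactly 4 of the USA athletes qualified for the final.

0

(a) ETH: |A| = 8, |A ∩ B| = 7; needs |A ∩ B| / |A| < 4/5 — false.
(b) GBR: |A| = 8, |A ∩ B| = 4; needs |A ∩ B| > |A ∖ B| — false.
(c) NOR: |A| = 8, |A ∩ B| = 4; needs |A ∩ B| ≥ 5 — false.
(d) USA: |A| = 7, |A ∩ B| = 3; needs |A ∩ B| = 4 — false.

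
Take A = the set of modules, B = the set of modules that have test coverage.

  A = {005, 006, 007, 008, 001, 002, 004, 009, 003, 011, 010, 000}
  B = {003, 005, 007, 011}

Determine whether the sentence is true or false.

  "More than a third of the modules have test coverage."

Truth condition: |A ∩ B| / |A| > 1/3.
A (the restrictor) = {005, 006, 007, 008, 001, 002, 004, 009, 003, 011, 010, 000}, |A| = 12.
A ∩ B = {005, 007, 003, 011}, so |A ∩ B| = 4.
A ∖ B = {006, 008, 001, 002, 004, 009, 010, 000}, so |A ∖ B| = 8.
|A ∩ B|/|A| = 4/12, so the statement is false.

False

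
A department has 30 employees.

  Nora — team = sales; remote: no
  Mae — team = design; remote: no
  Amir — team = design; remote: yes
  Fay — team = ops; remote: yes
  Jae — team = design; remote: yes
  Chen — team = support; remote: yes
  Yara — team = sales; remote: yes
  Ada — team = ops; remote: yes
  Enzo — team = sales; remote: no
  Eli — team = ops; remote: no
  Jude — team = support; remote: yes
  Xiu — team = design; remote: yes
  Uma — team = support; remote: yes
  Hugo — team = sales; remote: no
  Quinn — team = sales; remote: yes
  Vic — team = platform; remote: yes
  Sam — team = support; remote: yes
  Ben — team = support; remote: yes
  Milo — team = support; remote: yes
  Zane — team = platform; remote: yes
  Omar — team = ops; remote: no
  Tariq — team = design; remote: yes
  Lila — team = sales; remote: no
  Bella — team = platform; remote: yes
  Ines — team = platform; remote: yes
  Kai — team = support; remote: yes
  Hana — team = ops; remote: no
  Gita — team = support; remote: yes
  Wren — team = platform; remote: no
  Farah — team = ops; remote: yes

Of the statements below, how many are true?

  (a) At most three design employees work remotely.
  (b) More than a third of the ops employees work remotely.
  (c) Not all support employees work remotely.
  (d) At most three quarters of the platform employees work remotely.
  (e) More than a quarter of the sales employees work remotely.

2

(a) design: |A| = 5, |A ∩ B| = 4; needs |A ∩ B| ≤ 3 — false.
(b) ops: |A| = 6, |A ∩ B| = 3; needs |A ∩ B| / |A| > 1/3 — true.
(c) support: |A| = 8, |A ∩ B| = 8; needs A ⊄ B (|A ∖ B| ≥ 1) — false.
(d) platform: |A| = 5, |A ∩ B| = 4; needs |A ∩ B| / |A| ≤ 3/4 — false.
(e) sales: |A| = 6, |A ∩ B| = 2; needs |A ∩ B| / |A| > 1/4 — true.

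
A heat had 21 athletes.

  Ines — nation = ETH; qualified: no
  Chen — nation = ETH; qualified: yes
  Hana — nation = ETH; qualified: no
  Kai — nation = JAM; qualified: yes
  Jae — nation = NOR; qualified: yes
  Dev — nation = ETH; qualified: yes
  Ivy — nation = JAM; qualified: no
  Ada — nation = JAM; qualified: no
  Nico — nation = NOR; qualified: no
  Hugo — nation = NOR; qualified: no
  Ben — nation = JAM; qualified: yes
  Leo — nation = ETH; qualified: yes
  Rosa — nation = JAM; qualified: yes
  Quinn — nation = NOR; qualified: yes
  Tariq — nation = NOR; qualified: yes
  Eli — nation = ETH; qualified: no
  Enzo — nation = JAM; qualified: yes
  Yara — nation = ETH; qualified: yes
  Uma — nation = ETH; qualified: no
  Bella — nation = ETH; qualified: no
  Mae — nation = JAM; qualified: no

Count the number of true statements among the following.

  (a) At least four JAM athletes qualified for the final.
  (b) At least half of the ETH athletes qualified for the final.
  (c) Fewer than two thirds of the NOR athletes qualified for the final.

(a) JAM: |A| = 7, |A ∩ B| = 4; needs |A ∩ B| ≥ 4 — true.
(b) ETH: |A| = 9, |A ∩ B| = 4; needs |A ∩ B| ≥ |A ∖ B| — false.
(c) NOR: |A| = 5, |A ∩ B| = 3; needs |A ∩ B| / |A| < 2/3 — true.

2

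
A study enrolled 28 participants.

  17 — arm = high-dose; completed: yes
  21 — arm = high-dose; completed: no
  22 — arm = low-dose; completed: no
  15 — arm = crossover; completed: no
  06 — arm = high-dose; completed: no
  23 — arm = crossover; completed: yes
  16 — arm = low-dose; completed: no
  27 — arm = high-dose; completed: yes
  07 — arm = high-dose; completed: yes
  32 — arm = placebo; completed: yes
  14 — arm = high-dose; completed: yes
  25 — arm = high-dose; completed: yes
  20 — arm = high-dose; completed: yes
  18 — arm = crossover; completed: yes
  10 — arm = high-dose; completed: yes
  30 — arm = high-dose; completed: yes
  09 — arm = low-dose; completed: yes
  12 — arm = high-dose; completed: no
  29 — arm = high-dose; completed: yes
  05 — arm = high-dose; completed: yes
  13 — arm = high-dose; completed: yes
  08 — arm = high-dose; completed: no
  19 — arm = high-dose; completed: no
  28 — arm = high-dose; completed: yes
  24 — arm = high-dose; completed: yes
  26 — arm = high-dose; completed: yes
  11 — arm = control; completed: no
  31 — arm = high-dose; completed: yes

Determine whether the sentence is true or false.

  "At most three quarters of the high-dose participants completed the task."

True

The determiner here denotes the relation: |A ∩ B| / |A| ≤ 3/4.
|A| = 20, |A ∩ B| = 15, |A ∖ B| = 5.
|A ∩ B|/|A| = 15/20, so the statement is true.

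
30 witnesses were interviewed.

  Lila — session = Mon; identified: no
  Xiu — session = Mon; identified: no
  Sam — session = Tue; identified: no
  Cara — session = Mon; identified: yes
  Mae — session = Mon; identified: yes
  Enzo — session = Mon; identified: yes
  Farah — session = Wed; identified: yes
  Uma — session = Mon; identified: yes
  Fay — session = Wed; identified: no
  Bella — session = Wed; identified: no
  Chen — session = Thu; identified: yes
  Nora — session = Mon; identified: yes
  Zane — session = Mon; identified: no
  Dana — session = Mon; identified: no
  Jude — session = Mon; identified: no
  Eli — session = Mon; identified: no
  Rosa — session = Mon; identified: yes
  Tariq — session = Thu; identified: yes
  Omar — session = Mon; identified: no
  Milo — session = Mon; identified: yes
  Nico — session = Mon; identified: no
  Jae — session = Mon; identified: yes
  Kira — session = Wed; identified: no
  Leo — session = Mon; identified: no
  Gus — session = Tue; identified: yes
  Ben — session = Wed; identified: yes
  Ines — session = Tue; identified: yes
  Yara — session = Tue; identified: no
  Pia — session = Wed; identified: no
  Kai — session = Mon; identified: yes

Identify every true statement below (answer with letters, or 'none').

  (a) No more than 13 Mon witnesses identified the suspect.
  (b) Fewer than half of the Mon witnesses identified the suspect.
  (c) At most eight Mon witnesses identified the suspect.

|A| = 18, |A ∩ B| = 9, |A ∖ B| = 9.
(a) |A ∩ B| ≤ 13: holds.
(b) |A ∩ B| < |A ∖ B|: fails.
(c) |A ∩ B| ≤ 8: fails.

(a)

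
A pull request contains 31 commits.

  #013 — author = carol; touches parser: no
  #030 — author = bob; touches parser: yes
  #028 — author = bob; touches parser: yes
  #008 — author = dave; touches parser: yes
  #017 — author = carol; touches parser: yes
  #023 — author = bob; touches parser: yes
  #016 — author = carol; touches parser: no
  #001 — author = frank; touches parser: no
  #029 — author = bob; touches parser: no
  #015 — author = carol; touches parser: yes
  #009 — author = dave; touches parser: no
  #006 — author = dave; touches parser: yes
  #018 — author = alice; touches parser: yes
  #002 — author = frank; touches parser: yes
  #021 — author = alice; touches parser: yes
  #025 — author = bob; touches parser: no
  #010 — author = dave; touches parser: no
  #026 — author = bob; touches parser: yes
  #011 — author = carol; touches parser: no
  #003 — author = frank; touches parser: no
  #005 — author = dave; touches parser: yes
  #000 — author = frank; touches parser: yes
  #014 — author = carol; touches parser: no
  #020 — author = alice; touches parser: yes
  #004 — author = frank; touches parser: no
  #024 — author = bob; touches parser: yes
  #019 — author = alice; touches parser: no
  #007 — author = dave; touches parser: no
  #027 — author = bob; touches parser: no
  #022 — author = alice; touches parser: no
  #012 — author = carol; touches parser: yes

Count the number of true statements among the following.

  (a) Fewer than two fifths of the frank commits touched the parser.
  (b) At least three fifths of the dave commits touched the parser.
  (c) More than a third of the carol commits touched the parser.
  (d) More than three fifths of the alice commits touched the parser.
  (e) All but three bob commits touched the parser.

(a) frank: |A| = 5, |A ∩ B| = 2; needs |A ∩ B| / |A| < 2/5 — false.
(b) dave: |A| = 6, |A ∩ B| = 3; needs |A ∩ B| / |A| ≥ 3/5 — false.
(c) carol: |A| = 7, |A ∩ B| = 3; needs |A ∩ B| / |A| > 1/3 — true.
(d) alice: |A| = 5, |A ∩ B| = 3; needs |A ∩ B| / |A| > 3/5 — false.
(e) bob: |A| = 8, |A ∩ B| = 5; needs |A ∖ B| = 3 — true.

2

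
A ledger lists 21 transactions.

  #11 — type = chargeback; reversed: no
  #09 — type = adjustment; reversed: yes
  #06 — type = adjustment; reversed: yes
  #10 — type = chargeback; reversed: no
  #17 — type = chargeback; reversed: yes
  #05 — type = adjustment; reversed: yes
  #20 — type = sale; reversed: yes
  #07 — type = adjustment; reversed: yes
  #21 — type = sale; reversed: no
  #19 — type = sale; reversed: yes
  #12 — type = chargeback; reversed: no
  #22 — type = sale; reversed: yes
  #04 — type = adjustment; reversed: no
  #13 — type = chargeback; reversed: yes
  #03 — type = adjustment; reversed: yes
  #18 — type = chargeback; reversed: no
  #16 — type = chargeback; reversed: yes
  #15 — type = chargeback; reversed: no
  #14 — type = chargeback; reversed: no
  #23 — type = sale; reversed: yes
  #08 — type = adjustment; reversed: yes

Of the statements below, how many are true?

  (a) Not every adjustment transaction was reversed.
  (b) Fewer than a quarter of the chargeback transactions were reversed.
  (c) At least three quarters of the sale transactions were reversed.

2

(a) adjustment: |A| = 7, |A ∩ B| = 6; needs A ⊄ B (|A ∖ B| ≥ 1) — true.
(b) chargeback: |A| = 9, |A ∩ B| = 3; needs |A ∩ B| / |A| < 1/4 — false.
(c) sale: |A| = 5, |A ∩ B| = 4; needs |A ∩ B| / |A| ≥ 3/4 — true.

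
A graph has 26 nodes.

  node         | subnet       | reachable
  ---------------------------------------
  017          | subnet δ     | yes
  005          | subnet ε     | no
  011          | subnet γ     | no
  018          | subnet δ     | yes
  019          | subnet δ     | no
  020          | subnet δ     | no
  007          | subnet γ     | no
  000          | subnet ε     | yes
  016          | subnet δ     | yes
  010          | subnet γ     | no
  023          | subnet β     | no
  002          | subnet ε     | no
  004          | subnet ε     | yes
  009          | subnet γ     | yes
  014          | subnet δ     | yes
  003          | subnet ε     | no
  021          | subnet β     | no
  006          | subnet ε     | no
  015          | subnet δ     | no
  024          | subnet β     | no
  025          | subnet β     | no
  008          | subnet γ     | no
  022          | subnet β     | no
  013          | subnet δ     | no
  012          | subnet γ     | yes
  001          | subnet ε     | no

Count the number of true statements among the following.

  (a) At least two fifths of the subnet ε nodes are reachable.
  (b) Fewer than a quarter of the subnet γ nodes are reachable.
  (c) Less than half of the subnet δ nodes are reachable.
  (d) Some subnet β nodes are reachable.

(a) subnet ε: |A| = 7, |A ∩ B| = 2; needs |A ∩ B| / |A| ≥ 2/5 — false.
(b) subnet γ: |A| = 6, |A ∩ B| = 2; needs |A ∩ B| / |A| < 1/4 — false.
(c) subnet δ: |A| = 8, |A ∩ B| = 4; needs |A ∩ B| < |A ∖ B| — false.
(d) subnet β: |A| = 5, |A ∩ B| = 0; needs A ∩ B ≠ ∅ (|A ∩ B| ≥ 1) — false.

0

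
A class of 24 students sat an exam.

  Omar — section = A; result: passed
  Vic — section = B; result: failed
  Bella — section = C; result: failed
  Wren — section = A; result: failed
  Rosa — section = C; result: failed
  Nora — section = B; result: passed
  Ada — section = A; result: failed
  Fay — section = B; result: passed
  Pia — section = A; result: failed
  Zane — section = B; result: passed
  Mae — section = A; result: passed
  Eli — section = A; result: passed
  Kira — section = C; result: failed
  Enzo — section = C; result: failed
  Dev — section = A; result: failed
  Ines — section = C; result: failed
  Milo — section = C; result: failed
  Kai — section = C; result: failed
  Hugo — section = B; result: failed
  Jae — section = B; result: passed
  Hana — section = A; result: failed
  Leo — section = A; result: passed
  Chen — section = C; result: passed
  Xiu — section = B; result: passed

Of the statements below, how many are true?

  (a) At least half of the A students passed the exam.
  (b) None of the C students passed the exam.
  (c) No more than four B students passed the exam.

0

(a) A: |A| = 9, |A ∩ B| = 4; needs |A ∩ B| ≥ |A ∖ B| — false.
(b) C: |A| = 8, |A ∩ B| = 1; needs A ∩ B = ∅ (|A ∩ B| = 0) — false.
(c) B: |A| = 7, |A ∩ B| = 5; needs |A ∩ B| ≤ 4 — false.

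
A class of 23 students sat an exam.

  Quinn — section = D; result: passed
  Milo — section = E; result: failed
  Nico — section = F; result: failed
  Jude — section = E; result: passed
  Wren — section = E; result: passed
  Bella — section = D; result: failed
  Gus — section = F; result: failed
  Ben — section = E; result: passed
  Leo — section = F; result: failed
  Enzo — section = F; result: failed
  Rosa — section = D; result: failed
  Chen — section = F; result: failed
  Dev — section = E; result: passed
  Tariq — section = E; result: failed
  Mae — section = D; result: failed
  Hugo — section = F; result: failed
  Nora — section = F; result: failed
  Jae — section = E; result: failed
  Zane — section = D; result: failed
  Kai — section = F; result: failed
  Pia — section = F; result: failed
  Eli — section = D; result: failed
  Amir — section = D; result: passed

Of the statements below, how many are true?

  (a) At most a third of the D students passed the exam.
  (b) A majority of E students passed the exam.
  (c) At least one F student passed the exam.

(a) D: |A| = 7, |A ∩ B| = 2; needs |A ∩ B| / |A| ≤ 1/3 — true.
(b) E: |A| = 7, |A ∩ B| = 4; needs |A ∩ B| > |A ∖ B| — true.
(c) F: |A| = 9, |A ∩ B| = 0; needs A ∩ B ≠ ∅ (|A ∩ B| ≥ 1) — false.

2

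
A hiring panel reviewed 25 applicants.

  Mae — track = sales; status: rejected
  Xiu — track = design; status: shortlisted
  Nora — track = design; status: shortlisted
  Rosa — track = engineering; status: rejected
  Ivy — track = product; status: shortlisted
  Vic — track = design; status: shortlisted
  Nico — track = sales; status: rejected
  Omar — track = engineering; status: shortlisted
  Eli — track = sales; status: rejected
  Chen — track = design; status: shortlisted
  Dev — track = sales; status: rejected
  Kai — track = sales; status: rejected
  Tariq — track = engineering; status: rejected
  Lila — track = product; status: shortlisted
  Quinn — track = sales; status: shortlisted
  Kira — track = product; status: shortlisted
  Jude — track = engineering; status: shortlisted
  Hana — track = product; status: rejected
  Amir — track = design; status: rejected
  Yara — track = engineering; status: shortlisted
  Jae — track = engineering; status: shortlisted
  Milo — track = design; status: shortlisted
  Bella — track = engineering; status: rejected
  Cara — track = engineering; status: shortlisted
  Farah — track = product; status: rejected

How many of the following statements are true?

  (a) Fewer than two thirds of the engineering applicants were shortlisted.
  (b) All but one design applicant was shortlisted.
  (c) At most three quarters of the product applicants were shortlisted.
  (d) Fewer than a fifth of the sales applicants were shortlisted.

(a) engineering: |A| = 8, |A ∩ B| = 5; needs |A ∩ B| / |A| < 2/3 — true.
(b) design: |A| = 6, |A ∩ B| = 5; needs |A ∖ B| = 1 — true.
(c) product: |A| = 5, |A ∩ B| = 3; needs |A ∩ B| / |A| ≤ 3/4 — true.
(d) sales: |A| = 6, |A ∩ B| = 1; needs |A ∩ B| / |A| < 1/5 — true.

4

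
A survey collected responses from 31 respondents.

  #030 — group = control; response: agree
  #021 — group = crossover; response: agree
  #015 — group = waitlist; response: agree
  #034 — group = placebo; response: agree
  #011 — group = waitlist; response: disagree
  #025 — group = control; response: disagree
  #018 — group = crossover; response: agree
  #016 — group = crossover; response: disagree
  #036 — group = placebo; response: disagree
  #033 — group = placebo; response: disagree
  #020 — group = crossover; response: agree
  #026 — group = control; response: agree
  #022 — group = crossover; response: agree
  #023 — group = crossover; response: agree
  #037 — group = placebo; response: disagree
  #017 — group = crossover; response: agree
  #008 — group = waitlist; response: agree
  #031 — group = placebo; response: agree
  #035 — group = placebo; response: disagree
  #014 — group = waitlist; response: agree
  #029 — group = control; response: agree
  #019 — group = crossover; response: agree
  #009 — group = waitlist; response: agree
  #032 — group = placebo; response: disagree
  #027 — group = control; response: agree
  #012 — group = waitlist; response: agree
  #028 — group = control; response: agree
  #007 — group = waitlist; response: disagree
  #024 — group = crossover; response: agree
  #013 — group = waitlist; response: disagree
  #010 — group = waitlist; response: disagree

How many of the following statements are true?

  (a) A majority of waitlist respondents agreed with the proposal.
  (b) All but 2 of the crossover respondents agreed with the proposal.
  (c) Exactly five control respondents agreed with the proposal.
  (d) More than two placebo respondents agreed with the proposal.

2

(a) waitlist: |A| = 9, |A ∩ B| = 5; needs |A ∩ B| > |A ∖ B| — true.
(b) crossover: |A| = 9, |A ∩ B| = 8; needs |A ∖ B| = 2 — false.
(c) control: |A| = 6, |A ∩ B| = 5; needs |A ∩ B| = 5 — true.
(d) placebo: |A| = 7, |A ∩ B| = 2; needs |A ∩ B| > 2 — false.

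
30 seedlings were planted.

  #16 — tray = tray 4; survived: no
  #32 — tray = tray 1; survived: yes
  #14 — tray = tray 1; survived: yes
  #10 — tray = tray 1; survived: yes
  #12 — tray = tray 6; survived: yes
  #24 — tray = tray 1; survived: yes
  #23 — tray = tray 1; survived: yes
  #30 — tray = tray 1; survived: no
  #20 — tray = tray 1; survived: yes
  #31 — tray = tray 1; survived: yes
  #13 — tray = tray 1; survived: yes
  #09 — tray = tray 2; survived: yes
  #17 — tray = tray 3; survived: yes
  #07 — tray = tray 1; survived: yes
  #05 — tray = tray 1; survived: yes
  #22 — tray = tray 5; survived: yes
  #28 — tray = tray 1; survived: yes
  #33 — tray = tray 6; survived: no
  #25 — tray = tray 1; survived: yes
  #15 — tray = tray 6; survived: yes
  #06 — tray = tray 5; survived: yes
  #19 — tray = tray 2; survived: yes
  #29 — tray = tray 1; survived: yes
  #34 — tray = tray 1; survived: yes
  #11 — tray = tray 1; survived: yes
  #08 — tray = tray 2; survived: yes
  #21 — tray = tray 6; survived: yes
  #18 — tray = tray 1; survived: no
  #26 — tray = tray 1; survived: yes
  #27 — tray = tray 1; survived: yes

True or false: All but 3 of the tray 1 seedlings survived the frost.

Truth condition: |A ∖ B| = 3.
|A| = 19, |A ∩ B| = 17, |A ∖ B| = 2.
|A ∖ B| = 2, so the statement is false.

False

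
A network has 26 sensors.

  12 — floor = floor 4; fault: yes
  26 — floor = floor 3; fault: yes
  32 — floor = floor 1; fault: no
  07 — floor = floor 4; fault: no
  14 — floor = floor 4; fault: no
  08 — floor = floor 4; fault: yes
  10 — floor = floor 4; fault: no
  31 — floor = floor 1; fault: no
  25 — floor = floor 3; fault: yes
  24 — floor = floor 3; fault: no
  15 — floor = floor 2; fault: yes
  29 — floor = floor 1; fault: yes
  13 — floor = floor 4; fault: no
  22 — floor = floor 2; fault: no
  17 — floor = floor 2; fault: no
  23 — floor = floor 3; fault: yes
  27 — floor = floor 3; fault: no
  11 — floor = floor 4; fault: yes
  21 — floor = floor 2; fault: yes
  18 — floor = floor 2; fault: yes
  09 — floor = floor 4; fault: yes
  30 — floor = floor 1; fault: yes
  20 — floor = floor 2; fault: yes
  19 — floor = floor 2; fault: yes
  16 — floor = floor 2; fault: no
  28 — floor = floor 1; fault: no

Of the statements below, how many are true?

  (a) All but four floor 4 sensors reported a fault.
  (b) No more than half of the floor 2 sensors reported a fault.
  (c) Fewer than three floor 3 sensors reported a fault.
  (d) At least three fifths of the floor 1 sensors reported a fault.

(a) floor 4: |A| = 8, |A ∩ B| = 4; needs |A ∖ B| = 4 — true.
(b) floor 2: |A| = 8, |A ∩ B| = 5; needs |A ∩ B| ≤ |A ∖ B| — false.
(c) floor 3: |A| = 5, |A ∩ B| = 3; needs |A ∩ B| < 3 — false.
(d) floor 1: |A| = 5, |A ∩ B| = 2; needs |A ∩ B| / |A| ≥ 3/5 — false.

1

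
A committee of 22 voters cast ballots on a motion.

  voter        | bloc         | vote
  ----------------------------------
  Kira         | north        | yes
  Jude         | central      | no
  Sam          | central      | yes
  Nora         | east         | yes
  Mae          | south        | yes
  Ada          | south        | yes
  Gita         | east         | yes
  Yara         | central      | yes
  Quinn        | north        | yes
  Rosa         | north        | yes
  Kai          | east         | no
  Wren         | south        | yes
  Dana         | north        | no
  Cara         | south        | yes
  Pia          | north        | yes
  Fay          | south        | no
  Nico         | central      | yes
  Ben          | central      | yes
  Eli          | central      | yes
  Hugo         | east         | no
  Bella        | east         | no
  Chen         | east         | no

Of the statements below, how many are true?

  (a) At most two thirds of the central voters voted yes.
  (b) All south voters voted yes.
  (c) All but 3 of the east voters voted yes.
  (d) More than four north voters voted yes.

(a) central: |A| = 6, |A ∩ B| = 5; needs |A ∩ B| / |A| ≤ 2/3 — false.
(b) south: |A| = 5, |A ∩ B| = 4; needs A ⊆ B, i.e. every element of A is in B (|A ∖ B| = 0) — false.
(c) east: |A| = 6, |A ∩ B| = 2; needs |A ∖ B| = 3 — false.
(d) north: |A| = 5, |A ∩ B| = 4; needs |A ∩ B| > 4 — false.

0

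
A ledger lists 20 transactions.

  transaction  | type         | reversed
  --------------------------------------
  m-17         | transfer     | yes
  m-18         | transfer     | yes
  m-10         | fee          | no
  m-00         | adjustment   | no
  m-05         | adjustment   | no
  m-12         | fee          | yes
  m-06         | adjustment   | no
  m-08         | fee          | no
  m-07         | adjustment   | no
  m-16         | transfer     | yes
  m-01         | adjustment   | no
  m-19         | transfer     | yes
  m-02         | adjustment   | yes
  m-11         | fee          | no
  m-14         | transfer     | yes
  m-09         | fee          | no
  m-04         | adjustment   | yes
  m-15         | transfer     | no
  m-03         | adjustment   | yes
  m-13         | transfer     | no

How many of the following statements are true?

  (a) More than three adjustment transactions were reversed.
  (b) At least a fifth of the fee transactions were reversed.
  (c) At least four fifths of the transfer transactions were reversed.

(a) adjustment: |A| = 8, |A ∩ B| = 3; needs |A ∩ B| > 3 — false.
(b) fee: |A| = 5, |A ∩ B| = 1; needs |A ∩ B| / |A| ≥ 1/5 — true.
(c) transfer: |A| = 7, |A ∩ B| = 5; needs |A ∩ B| / |A| ≥ 4/5 — false.

1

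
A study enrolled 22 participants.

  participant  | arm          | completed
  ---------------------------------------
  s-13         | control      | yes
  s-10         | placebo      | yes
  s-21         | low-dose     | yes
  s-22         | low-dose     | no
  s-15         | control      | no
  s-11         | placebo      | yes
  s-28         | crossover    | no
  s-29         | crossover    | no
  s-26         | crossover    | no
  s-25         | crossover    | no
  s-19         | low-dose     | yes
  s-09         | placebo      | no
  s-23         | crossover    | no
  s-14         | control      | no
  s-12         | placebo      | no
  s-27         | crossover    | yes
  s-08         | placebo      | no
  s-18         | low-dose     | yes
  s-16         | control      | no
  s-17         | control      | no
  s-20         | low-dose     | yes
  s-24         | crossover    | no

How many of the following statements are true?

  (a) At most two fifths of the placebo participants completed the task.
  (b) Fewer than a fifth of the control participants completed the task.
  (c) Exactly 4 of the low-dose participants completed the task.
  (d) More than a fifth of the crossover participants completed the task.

(a) placebo: |A| = 5, |A ∩ B| = 2; needs |A ∩ B| / |A| ≤ 2/5 — true.
(b) control: |A| = 5, |A ∩ B| = 1; needs |A ∩ B| / |A| < 1/5 — false.
(c) low-dose: |A| = 5, |A ∩ B| = 4; needs |A ∩ B| = 4 — true.
(d) crossover: |A| = 7, |A ∩ B| = 1; needs |A ∩ B| / |A| > 1/5 — false.

2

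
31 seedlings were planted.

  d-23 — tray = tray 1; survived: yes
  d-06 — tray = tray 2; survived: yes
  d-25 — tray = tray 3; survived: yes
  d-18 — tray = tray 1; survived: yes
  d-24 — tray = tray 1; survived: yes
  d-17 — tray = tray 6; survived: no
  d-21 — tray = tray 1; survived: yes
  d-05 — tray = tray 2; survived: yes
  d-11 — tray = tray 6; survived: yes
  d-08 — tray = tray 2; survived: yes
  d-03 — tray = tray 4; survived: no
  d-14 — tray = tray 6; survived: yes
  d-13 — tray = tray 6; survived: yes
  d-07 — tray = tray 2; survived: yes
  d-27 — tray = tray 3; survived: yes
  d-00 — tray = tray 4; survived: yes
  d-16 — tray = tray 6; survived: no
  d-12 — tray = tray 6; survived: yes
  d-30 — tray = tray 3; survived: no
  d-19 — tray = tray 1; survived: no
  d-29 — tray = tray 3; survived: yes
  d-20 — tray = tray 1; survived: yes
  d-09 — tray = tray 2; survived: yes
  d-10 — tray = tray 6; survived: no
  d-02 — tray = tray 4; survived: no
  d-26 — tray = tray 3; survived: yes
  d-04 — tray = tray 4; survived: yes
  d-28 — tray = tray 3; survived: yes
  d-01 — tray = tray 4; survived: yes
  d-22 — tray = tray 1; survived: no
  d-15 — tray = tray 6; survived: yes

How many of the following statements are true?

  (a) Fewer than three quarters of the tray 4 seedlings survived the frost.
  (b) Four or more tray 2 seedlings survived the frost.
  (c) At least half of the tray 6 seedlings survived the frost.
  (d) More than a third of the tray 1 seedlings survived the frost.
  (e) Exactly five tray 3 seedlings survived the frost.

(a) tray 4: |A| = 5, |A ∩ B| = 3; needs |A ∩ B| / |A| < 3/4 — true.
(b) tray 2: |A| = 5, |A ∩ B| = 5; needs |A ∩ B| ≥ 4 — true.
(c) tray 6: |A| = 8, |A ∩ B| = 5; needs |A ∩ B| ≥ |A ∖ B| — true.
(d) tray 1: |A| = 7, |A ∩ B| = 5; needs |A ∩ B| / |A| > 1/3 — true.
(e) tray 3: |A| = 6, |A ∩ B| = 5; needs |A ∩ B| = 5 — true.

5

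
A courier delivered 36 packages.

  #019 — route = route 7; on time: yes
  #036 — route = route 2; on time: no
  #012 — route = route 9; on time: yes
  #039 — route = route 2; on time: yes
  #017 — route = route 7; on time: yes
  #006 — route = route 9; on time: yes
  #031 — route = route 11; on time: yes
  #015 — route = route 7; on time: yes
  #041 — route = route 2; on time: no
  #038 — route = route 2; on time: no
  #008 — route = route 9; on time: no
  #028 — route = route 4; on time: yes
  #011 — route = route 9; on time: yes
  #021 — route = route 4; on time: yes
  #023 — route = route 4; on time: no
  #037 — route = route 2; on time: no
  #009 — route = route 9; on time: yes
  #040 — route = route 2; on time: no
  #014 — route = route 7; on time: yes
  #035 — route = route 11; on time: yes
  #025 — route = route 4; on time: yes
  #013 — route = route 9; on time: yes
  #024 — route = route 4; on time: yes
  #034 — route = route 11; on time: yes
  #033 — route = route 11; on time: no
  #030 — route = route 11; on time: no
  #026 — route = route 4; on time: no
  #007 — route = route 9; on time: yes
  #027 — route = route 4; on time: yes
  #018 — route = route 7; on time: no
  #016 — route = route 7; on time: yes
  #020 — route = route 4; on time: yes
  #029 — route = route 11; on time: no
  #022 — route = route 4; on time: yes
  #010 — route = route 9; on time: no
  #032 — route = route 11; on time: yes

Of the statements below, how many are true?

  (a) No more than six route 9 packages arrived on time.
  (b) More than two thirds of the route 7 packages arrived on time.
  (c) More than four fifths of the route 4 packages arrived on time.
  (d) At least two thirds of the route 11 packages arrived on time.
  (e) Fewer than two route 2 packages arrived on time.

(a) route 9: |A| = 8, |A ∩ B| = 6; needs |A ∩ B| ≤ 6 — true.
(b) route 7: |A| = 6, |A ∩ B| = 5; needs |A ∩ B| / |A| > 2/3 — true.
(c) route 4: |A| = 9, |A ∩ B| = 7; needs |A ∩ B| / |A| > 4/5 — false.
(d) route 11: |A| = 7, |A ∩ B| = 4; needs |A ∩ B| / |A| ≥ 2/3 — false.
(e) route 2: |A| = 6, |A ∩ B| = 1; needs |A ∩ B| < 2 — true.

3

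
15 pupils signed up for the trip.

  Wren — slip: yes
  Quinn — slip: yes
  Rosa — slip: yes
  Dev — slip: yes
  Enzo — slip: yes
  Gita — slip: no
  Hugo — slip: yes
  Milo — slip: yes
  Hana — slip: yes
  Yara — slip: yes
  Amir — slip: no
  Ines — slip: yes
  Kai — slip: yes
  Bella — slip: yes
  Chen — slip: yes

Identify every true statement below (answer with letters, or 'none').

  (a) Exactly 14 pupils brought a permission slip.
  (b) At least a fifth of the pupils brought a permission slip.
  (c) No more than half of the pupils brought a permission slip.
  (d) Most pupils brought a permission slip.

|A| = 15, |A ∩ B| = 13, |A ∖ B| = 2.
(a) |A ∩ B| = 14: fails.
(b) |A ∩ B| / |A| ≥ 1/5: holds.
(c) |A ∩ B| ≤ |A ∖ B|: fails.
(d) |A ∩ B| > |A ∖ B|: holds.

(b), (d)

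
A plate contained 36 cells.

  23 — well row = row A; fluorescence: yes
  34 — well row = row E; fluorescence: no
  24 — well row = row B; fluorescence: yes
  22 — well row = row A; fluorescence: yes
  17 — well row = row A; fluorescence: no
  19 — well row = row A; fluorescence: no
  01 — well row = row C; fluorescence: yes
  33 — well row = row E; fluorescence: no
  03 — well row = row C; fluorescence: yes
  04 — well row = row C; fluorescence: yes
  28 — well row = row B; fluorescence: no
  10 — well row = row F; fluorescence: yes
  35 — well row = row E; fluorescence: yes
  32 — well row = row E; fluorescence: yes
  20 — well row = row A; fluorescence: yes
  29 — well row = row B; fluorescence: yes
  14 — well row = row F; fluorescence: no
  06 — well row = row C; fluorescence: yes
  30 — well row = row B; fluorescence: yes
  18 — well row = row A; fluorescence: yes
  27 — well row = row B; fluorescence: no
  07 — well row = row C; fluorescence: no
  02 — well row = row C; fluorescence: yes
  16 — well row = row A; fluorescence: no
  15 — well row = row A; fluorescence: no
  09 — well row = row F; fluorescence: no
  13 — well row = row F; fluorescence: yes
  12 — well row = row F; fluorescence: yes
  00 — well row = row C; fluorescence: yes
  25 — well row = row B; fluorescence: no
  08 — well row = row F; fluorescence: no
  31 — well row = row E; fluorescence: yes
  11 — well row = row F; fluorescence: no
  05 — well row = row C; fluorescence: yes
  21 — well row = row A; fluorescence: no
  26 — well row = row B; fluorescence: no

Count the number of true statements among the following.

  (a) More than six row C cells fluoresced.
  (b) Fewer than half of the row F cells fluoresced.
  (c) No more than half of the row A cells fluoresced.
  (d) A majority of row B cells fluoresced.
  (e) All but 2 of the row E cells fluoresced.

4

(a) row C: |A| = 8, |A ∩ B| = 7; needs |A ∩ B| > 6 — true.
(b) row F: |A| = 7, |A ∩ B| = 3; needs |A ∩ B| < |A ∖ B| — true.
(c) row A: |A| = 9, |A ∩ B| = 4; needs |A ∩ B| ≤ |A ∖ B| — true.
(d) row B: |A| = 7, |A ∩ B| = 3; needs |A ∩ B| > |A ∖ B| — false.
(e) row E: |A| = 5, |A ∩ B| = 3; needs |A ∖ B| = 2 — true.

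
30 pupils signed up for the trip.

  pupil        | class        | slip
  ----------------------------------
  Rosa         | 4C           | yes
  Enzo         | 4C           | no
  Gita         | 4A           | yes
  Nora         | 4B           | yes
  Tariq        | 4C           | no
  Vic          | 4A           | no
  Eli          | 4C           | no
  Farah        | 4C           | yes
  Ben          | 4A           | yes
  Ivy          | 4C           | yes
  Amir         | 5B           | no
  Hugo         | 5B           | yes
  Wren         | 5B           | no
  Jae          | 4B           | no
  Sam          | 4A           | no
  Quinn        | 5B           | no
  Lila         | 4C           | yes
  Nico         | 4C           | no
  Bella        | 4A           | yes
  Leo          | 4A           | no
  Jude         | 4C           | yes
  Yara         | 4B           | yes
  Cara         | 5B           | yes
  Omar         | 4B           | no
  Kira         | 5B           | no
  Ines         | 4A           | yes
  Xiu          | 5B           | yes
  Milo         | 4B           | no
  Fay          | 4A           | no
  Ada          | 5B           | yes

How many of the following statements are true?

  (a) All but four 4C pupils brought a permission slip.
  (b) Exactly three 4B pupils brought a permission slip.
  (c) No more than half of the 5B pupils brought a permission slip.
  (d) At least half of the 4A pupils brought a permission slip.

3

(a) 4C: |A| = 9, |A ∩ B| = 5; needs |A ∖ B| = 4 — true.
(b) 4B: |A| = 5, |A ∩ B| = 2; needs |A ∩ B| = 3 — false.
(c) 5B: |A| = 8, |A ∩ B| = 4; needs |A ∩ B| ≤ |A ∖ B| — true.
(d) 4A: |A| = 8, |A ∩ B| = 4; needs |A ∩ B| ≥ |A ∖ B| — true.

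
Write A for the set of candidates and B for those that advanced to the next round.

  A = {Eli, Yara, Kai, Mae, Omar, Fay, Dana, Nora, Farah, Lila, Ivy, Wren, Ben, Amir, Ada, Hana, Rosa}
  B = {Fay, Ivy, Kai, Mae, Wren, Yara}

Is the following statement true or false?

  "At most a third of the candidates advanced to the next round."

'At most a third of the candidates advanced to the next round' holds iff |A ∩ B| / |A| ≤ 1/3.
|A| = 17, |A ∩ B| = 6, |A ∖ B| = 11.
|A ∩ B|/|A| = 6/17, so the statement is false.

False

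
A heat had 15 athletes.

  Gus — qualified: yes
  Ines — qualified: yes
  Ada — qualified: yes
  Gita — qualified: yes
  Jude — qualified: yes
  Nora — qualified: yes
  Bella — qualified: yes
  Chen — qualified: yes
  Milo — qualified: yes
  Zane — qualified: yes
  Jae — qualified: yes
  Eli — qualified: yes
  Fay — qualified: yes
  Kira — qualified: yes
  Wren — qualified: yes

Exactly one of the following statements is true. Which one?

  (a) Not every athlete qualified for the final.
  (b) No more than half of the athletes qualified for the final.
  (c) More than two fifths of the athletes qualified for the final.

|A| = 15, |A ∩ B| = 15, |A ∖ B| = 0.
(a) requires A ⊄ B (|A ∖ B| ≥ 1): false.
(b) requires |A ∩ B| ≤ |A ∖ B|: false.
(c) requires |A ∩ B| / |A| > 2/5: true.

(c)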